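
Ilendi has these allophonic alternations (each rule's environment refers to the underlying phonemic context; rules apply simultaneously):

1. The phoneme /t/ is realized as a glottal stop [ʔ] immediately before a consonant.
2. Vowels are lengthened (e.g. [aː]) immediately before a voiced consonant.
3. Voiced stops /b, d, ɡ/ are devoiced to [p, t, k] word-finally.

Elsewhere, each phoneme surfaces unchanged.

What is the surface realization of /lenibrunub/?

/l/ stays [l].
Rule 2 applies to /e/ (between /l/ and /n/: before a voiced consonant) → [eː].
/n/ — not in any rule's target class → [n].
/i/ meets the environment for rule 2 (before a voiced consonant) → [iː].
/b/ (between /i/ and /r/) fails the environment for rule 3, so it stays [b].
/r/ (between /b/ and /u/): no rule targets it → [r].
/u/ — between /r/ and /n/, before a voiced consonant — surfaces as [uː] (rule 2).
/n/ stays [n].
/u/ (between /n/ and /b/): before a voiced consonant, so rule 2 applies → [uː].
Rule 3 applies to /b/ (word-final: word-finally) → [p].

[leːniːbruːnuːp]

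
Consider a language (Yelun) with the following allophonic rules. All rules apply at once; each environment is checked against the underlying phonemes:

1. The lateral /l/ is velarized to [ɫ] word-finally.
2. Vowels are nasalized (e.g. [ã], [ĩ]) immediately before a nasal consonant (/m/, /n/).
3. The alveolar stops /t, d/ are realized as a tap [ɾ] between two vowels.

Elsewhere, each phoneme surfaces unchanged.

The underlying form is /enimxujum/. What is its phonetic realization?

[ẽnĩmxujũm]

/e/ (word-initial) occurs before a nasal consonant → [ẽ] by rule 2.
/n/ stays [n].
/i/ meets the environment for rule 2 (before a nasal consonant) → [ĩ].
/m/ stays [m].
/x/ stays [x].
/u/ (between /x/ and /j/) fails the environment for rule 2, so it stays [u].
/j/ stays [j].
Rule 2 applies to /u/ (between /j/ and /m/: before a nasal consonant) → [ũ].
/m/ stays [m].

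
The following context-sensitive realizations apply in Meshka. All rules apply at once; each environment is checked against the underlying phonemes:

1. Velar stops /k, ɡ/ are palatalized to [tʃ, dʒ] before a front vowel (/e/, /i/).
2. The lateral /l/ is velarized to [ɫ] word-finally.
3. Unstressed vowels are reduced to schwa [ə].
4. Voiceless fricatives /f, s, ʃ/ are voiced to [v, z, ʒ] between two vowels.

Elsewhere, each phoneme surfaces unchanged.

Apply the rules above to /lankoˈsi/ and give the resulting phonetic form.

/l/ (word-initial) fails the environment for rule 2, so it stays [l].
Rule 3 applies to /a/ (between /l/ and /n/: in an unstressed syllable) → [ə].
/n/ (between /a/ and /k/): no rule targets it → [n].
/k/ (between /n/ and /o/) is in the target of rule 1 but the environment (before a front vowel) is not met → [k].
/o/ (between /k/ and /s/) occurs in an unstressed syllable → [ə] by rule 3.
/s/ (between /o/ and /i/): between two vowels, so rule 4 applies → [z].
/i/ (word-final) fails the environment for rule 3, so it stays [i].

[lənkəˈzi]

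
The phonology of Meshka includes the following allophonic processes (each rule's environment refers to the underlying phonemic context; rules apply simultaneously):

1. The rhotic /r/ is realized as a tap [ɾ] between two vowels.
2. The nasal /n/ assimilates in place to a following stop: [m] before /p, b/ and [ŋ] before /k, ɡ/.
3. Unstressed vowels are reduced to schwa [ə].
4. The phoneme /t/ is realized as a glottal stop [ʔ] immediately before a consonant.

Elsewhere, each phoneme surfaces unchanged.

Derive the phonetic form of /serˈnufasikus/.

[sərˈnufəsəkəs]

/s/ — not in any rule's target class → [s].
Rule 3 applies to /e/ (between /s/ and /r/: in an unstressed syllable) → [ə].
/r/ (between /e/ and /n/): rule 1 targets it, but not between two vowels → unchanged [r].
/n/ (between /r/ and /u/) is in the target of rule 2 but the environment (before a labial or velar stop) is not met → [n].
/u/ (between /n/ and /f/) fails the environment for rule 3, so it stays [u].
/f/ (between /u/ and /a/): no rule targets it → [f].
/a/ — between /f/ and /s/, in an unstressed syllable — surfaces as [ə] (rule 3).
/s/ stays [s].
/i/ meets the environment for rule 3 (in an unstressed syllable) → [ə].
/k/ — not in any rule's target class → [k].
Rule 3 applies to /u/ (between /k/ and /s/: in an unstressed syllable) → [ə].
/s/ stays [s].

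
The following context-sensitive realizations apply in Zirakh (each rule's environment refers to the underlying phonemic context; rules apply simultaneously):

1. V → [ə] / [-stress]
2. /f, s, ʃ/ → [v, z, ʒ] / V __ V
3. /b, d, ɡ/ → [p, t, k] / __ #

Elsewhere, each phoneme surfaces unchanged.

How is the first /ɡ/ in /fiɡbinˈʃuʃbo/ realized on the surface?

[ɡ]

/ɡ/ — between /i/ and /b/; rule 3 does not apply here → [ɡ].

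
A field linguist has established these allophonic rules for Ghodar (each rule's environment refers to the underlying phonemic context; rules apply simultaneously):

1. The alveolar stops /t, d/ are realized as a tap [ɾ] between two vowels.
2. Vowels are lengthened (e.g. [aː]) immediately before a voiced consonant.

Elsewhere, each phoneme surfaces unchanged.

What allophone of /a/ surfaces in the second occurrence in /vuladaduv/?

/a/ (between /d/ and /d/) occurs before a voiced consonant → [aː] by rule 2.

[aː]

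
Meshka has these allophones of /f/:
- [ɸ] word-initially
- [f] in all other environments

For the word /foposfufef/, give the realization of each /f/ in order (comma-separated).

[ɸ], [f], [f], [f]

Occurrence 1 (position 1): word-initially → [ɸ].
Occurrence 2 (position 6): no conditioning environment matches → elsewhere allophone [f].
Occurrence 3 (position 8): no conditioning environment matches → elsewhere allophone [f].
Occurrence 4 (position 10): no conditioning environment matches → elsewhere allophone [f].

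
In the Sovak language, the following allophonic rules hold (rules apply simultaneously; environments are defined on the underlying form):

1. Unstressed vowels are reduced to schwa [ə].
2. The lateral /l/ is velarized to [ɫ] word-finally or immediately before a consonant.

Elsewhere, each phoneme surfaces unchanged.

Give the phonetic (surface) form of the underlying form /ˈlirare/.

/l/ (word-initial): rule 2 targets it, but not word-finally or immediately before a consonant → unchanged [l].
/i/ (between /l/ and /r/) fails the environment for rule 1, so it stays [i].
Rule 1 applies to /a/ (between /r/ and /r/: in an unstressed syllable) → [ə].
Rule 1 applies to /e/ (word-final: in an unstressed syllable) → [ə].

[ˈlirərə]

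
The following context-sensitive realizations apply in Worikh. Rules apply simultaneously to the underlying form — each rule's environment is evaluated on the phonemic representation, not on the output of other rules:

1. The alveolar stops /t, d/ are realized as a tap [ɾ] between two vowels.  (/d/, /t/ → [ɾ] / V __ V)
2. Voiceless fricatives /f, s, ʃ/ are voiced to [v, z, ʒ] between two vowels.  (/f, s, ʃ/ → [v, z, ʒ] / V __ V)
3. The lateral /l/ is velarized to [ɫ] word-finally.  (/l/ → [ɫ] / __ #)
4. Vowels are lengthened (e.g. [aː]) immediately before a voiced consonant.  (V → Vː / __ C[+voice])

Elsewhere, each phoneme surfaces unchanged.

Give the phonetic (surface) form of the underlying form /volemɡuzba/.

[voːleːmɡuːzba]

/v/ (word-initial): no rule targets it → [v].
Rule 4 applies to /o/ (between /v/ and /l/: before a voiced consonant) → [oː].
/l/ (between /o/ and /e/) is in the target of rule 3 but the environment (word-finally) is not met → [l].
/e/ — between /l/ and /m/, before a voiced consonant — surfaces as [eː] (rule 4).
/m/ (between /e/ and /ɡ/): no rule targets it → [m].
/ɡ/ (between /m/ and /u/): no rule targets it → [ɡ].
/u/ (between /ɡ/ and /z/): before a voiced consonant, so rule 4 applies → [uː].
/z/ (between /u/ and /b/): no rule targets it → [z].
/b/ stays [b].
/a/ (word-final) is in the target of rule 4 but the environment (before a voiced consonant) is not met → [a].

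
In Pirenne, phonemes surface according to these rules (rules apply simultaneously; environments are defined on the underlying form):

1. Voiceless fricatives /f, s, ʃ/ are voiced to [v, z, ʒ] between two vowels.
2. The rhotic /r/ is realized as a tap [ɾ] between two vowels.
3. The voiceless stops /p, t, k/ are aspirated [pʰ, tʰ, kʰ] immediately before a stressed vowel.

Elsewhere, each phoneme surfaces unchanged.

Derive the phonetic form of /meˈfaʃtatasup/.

[meˈvaʃtatazup]

/f/ meets the environment for rule 1 (between two vowels) → [v].
/ʃ/ (between /a/ and /t/) is in the target of rule 1 but the environment (between two vowels) is not met → [ʃ].
/t/ — between /ʃ/ and /a/; rule 3 does not apply here → [t].
/t/ (between /a/ and /a/): rule 3 targets it, but not immediately before a stressed vowel → unchanged [t].
/s/ — between /a/ and /u/, between two vowels — surfaces as [z] (rule 1).
/p/ (word-final): rule 3 targets it, but not immediately before a stressed vowel → unchanged [p].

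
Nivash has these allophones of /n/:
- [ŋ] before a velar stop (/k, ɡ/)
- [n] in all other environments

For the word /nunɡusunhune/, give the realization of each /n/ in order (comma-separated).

Occurrence 1 (position 1): no conditioning environment matches → elsewhere allophone [n].
Occurrence 2 (position 3): before a velar stop → [ŋ].
Occurrence 3 (position 8): no conditioning environment matches → elsewhere allophone [n].
Occurrence 4 (position 11): no conditioning environment matches → elsewhere allophone [n].

[n], [ŋ], [n], [n]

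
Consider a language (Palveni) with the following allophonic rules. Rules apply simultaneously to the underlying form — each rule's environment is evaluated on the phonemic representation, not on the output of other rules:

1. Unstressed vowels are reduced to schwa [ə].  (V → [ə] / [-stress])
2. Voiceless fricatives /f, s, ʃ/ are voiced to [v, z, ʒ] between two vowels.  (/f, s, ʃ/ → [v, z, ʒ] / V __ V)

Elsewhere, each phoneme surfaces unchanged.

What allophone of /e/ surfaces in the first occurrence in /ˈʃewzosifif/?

/e/ — between /ʃ/ and /w/; rule 1 does not apply here → [e].

[e]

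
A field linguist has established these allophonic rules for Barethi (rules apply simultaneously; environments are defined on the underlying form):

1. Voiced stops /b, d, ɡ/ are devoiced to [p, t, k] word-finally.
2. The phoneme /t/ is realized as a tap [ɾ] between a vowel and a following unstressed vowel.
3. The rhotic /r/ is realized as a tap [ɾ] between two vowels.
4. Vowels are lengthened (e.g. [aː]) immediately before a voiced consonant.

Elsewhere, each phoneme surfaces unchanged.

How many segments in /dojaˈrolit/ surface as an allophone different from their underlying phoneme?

4

Segments that undergo a rule: /o/ → [oː] (rule 4); /a/ → [aː] (rule 4); /r/ → [ɾ] (rule 3); /o/ → [oː] (rule 4).
All other segments surface unchanged.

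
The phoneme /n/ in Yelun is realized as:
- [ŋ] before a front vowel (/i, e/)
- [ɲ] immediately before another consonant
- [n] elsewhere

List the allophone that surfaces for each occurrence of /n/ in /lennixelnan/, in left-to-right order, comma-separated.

[ɲ], [ŋ], [n], [n]

Occurrence 1 (position 3): immediately before another consonant → [ɲ].
Occurrence 2 (position 4): before a front vowel (/i, e/) → [ŋ].
Occurrence 3 (position 9): no conditioning environment matches → elsewhere allophone [n].
Occurrence 4 (position 11): no conditioning environment matches → elsewhere allophone [n].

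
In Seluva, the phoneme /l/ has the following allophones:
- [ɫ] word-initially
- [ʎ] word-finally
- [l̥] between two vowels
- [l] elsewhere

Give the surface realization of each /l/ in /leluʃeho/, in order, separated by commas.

[ɫ], [l̥]

Occurrence 1 (position 1): word-initially → [ɫ].
Occurrence 2 (position 3): between two vowels → [l̥].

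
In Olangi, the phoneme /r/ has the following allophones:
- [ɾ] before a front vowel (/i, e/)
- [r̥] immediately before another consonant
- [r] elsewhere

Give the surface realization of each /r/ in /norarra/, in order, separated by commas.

[r], [r̥], [r]

Occurrence 1 (position 3): no conditioning environment matches → elsewhere allophone [r].
Occurrence 2 (position 5): immediately before another consonant → [r̥].
Occurrence 3 (position 6): no conditioning environment matches → elsewhere allophone [r].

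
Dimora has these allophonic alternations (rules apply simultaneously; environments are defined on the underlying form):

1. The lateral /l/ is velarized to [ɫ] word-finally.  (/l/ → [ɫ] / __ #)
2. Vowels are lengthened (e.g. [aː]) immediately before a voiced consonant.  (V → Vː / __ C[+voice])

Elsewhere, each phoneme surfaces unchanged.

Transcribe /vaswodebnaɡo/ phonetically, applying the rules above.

/v/ (word-initial): no rule targets it → [v].
/a/ (between /v/ and /s/): rule 2 targets it, but not before a voiced consonant → unchanged [a].
/s/ — not in any rule's target class → [s].
/w/ (between /s/ and /o/) is unaffected → [w].
Rule 2 applies to /o/ (between /w/ and /d/: before a voiced consonant) → [oː].
/d/ (between /o/ and /e/): no rule targets it → [d].
/e/ — between /d/ and /b/, before a voiced consonant — surfaces as [eː] (rule 2).
/b/ — not in any rule's target class → [b].
/n/ stays [n].
/a/ (between /n/ and /ɡ/) occurs before a voiced consonant → [aː] by rule 2.
/ɡ/ (between /a/ and /o/) is unaffected → [ɡ].
/o/ (word-final) fails the environment for rule 2, so it stays [o].

[vaswoːdeːbnaːɡo]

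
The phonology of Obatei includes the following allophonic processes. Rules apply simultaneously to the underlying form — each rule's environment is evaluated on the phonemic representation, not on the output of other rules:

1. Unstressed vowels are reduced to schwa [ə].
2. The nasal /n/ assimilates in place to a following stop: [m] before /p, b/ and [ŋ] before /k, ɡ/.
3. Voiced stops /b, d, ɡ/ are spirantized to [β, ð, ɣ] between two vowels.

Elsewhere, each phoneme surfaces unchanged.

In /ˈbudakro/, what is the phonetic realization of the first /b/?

[b]

/b/ (word-initial): rule 3 targets it, but not between two vowels → unchanged [b].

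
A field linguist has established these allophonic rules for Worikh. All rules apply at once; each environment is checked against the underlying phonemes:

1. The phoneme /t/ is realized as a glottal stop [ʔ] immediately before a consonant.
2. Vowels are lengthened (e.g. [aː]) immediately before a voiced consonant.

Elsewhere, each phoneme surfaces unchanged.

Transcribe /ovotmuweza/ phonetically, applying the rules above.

/o/ — word-initial, before a voiced consonant — surfaces as [oː] (rule 2).
/v/ stays [v].
/o/ — between /v/ and /t/; rule 2 does not apply here → [o].
Rule 1 applies to /t/ (between /o/ and /m/: immediately before a consonant) → [ʔ].
/m/ (between /t/ and /u/) is unaffected → [m].
/u/ (between /m/ and /w/): before a voiced consonant, so rule 2 applies → [uː].
/w/ — not in any rule's target class → [w].
/e/ (between /w/ and /z/) occurs before a voiced consonant → [eː] by rule 2.
/z/ (between /e/ and /a/): no rule targets it → [z].
/a/ (word-final) fails the environment for rule 2, so it stays [a].

[oːvoʔmuːweːza]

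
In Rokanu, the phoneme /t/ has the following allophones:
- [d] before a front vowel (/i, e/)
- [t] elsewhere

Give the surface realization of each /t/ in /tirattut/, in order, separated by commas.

[d], [t], [t], [t]

Occurrence 1 (position 1): before a front vowel (/i, e/) → [d].
Occurrence 2 (position 5): no conditioning environment matches → elsewhere allophone [t].
Occurrence 3 (position 6): no conditioning environment matches → elsewhere allophone [t].
Occurrence 4 (position 8): no conditioning environment matches → elsewhere allophone [t].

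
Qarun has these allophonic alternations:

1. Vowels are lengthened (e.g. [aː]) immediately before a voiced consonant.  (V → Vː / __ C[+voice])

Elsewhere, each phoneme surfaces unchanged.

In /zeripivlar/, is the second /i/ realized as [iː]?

/i/ meets the environment for rule 1 (before a voiced consonant) → [iː].
The actual realization is [iː], which matches [iː].

Yes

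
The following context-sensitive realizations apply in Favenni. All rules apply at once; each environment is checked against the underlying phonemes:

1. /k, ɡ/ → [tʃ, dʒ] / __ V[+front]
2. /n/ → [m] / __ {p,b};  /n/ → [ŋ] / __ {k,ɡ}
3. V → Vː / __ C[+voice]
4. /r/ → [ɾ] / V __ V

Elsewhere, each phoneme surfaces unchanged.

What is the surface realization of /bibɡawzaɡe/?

[biːbɡaːwzaːdʒe]

/b/ — not in any rule's target class → [b].
/i/ meets the environment for rule 3 (before a voiced consonant) → [iː].
/b/ stays [b].
/ɡ/ (between /b/ and /a/): rule 1 targets it, but not before a front vowel → unchanged [ɡ].
/a/ (between /ɡ/ and /w/): before a voiced consonant, so rule 3 applies → [aː].
/w/ — not in any rule's target class → [w].
/z/ (between /w/ and /a/): no rule targets it → [z].
/a/ meets the environment for rule 3 (before a voiced consonant) → [aː].
/ɡ/ — between /a/ and /e/, before a front vowel — surfaces as [dʒ] (rule 1).
/e/ (word-final): rule 3 targets it, but not before a voiced consonant → unchanged [e].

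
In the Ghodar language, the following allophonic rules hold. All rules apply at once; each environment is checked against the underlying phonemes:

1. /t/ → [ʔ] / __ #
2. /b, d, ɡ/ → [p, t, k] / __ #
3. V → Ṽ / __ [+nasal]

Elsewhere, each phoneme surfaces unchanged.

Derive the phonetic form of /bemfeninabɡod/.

[bẽmfẽnĩnabɡot]

/b/ — word-initial; rule 2 does not apply here → [b].
/e/ (between /b/ and /m/) occurs before a nasal consonant → [ẽ] by rule 3.
/e/ meets the environment for rule 3 (before a nasal consonant) → [ẽ].
/i/ (between /n/ and /n/): before a nasal consonant, so rule 3 applies → [ĩ].
/a/ (between /n/ and /b/) is in the target of rule 3 but the environment (before a nasal consonant) is not met → [a].
/b/ (between /a/ and /ɡ/): rule 2 targets it, but not word-finally → unchanged [b].
/ɡ/ (between /b/ and /o/) fails the environment for rule 2, so it stays [ɡ].
/o/ — between /ɡ/ and /d/; rule 3 does not apply here → [o].
Rule 2 applies to /d/ (word-final: word-finally) → [t].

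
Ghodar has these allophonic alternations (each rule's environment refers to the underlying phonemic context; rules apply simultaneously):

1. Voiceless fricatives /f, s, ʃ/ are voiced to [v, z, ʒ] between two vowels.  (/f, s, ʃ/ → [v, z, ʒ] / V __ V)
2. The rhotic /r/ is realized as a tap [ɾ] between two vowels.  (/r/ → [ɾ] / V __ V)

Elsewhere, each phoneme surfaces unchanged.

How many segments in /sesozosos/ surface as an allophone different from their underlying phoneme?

2

Segments that undergo a rule: /s/ → [z] (rule 1); /s/ → [z] (rule 1).
All other segments surface unchanged.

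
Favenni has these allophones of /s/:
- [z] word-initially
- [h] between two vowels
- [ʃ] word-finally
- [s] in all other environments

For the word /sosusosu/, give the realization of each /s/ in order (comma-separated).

[z], [h], [h], [h]

Occurrence 1 (position 1): word-initially → [z].
Occurrence 2 (position 3): between two vowels → [h].
Occurrence 3 (position 5): between two vowels → [h].
Occurrence 4 (position 7): between two vowels → [h].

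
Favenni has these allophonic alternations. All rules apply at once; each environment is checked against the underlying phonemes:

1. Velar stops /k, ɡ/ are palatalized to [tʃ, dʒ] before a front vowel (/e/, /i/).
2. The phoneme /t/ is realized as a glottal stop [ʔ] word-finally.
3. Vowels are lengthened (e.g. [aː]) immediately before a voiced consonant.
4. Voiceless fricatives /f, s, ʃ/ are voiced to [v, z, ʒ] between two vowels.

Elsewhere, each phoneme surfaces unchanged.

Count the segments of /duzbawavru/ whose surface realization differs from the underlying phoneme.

Segments that undergo a rule: /u/ → [uː] (rule 3); /a/ → [aː] (rule 3); /a/ → [aː] (rule 3).
All other segments surface unchanged.

3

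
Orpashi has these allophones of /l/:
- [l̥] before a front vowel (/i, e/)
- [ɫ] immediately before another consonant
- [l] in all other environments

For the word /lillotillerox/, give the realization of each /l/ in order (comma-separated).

Occurrence 1 (position 1): before a front vowel (/i, e/) → [l̥].
Occurrence 2 (position 3): immediately before another consonant → [ɫ].
Occurrence 3 (position 4): no conditioning environment matches → elsewhere allophone [l].
Occurrence 4 (position 8): immediately before another consonant → [ɫ].
Occurrence 5 (position 9): before a front vowel (/i, e/) → [l̥].

[l̥], [ɫ], [l], [ɫ], [l̥]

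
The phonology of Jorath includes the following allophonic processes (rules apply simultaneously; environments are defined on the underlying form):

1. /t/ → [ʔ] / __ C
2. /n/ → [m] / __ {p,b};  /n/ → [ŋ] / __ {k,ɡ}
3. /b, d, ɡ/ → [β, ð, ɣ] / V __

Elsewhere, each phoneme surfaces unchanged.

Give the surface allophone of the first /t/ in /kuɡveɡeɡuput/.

/t/ (word-final) fails the environment for rule 1, so it stays [t].

[t]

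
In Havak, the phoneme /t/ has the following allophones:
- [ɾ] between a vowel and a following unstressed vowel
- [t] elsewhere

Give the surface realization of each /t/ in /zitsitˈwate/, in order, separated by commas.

Occurrence 1 (position 3): no conditioning environment matches → elsewhere allophone [t].
Occurrence 2 (position 6): no conditioning environment matches → elsewhere allophone [t].
Occurrence 3 (position 9): between a vowel and a following unstressed vowel → [ɾ].

[t], [t], [ɾ]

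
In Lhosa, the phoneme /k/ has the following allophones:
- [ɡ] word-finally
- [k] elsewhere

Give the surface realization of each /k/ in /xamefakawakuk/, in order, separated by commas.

[k], [k], [ɡ]

Occurrence 1 (position 7): no conditioning environment matches → elsewhere allophone [k].
Occurrence 2 (position 11): no conditioning environment matches → elsewhere allophone [k].
Occurrence 3 (position 13): word-finally → [ɡ].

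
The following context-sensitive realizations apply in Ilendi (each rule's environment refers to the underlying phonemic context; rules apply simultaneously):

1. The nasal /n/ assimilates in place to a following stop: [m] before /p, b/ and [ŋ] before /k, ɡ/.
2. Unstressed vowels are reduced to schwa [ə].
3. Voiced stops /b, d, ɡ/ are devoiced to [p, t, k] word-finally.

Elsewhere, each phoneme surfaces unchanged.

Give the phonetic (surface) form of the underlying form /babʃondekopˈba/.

/b/ (word-initial): rule 3 targets it, but not word-finally → unchanged [b].
/a/ (between /b/ and /b/) occurs in an unstressed syllable → [ə] by rule 2.
/b/ (between /a/ and /ʃ/): rule 3 targets it, but not word-finally → unchanged [b].
/o/ — between /ʃ/ and /n/, in an unstressed syllable — surfaces as [ə] (rule 2).
/n/ (between /o/ and /d/) fails the environment for rule 1, so it stays [n].
/d/ (between /n/ and /e/) is in the target of rule 3 but the environment (word-finally) is not met → [d].
/e/ — between /d/ and /k/, in an unstressed syllable — surfaces as [ə] (rule 2).
/o/ — between /k/ and /p/, in an unstressed syllable — surfaces as [ə] (rule 2).
/b/ (between /p/ and /a/) fails the environment for rule 3, so it stays [b].
/a/ (word-final) fails the environment for rule 2, so it stays [a].

[bəbʃəndəkəpˈba]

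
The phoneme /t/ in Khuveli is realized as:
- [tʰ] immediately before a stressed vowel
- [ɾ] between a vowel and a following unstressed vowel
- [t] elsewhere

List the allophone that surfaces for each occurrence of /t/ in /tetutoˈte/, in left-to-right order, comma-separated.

[t], [ɾ], [ɾ], [tʰ]

Occurrence 1 (position 1): no conditioning environment matches → elsewhere allophone [t].
Occurrence 2 (position 3): between a vowel and an unstressed vowel → [ɾ].
Occurrence 3 (position 5): between a vowel and an unstressed vowel → [ɾ].
Occurrence 4 (position 7): immediately before a stressed vowel → [tʰ].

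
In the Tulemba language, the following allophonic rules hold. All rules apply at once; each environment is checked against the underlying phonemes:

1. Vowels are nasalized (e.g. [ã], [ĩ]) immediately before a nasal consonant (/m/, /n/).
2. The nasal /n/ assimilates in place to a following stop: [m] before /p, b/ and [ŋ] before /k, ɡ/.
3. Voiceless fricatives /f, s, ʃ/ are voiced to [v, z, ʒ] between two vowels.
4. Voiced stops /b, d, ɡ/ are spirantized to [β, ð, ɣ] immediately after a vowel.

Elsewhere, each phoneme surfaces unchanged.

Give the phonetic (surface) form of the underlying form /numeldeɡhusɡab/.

/n/ (word-initial) fails the environment for rule 2, so it stays [n].
Rule 1 applies to /u/ (between /n/ and /m/: before a nasal consonant) → [ũ].
/m/ stays [m].
/e/ — between /m/ and /l/; rule 1 does not apply here → [e].
/l/ (between /e/ and /d/) is unaffected → [l].
/d/ (between /l/ and /e/) fails the environment for rule 4, so it stays [d].
/e/ (between /d/ and /ɡ/) fails the environment for rule 1, so it stays [e].
/ɡ/ (between /e/ and /h/) occurs immediately after a vowel → [ɣ] by rule 4.
/h/ (between /ɡ/ and /u/) is unaffected → [h].
/u/ — between /h/ and /s/; rule 1 does not apply here → [u].
/s/ — between /u/ and /ɡ/; rule 3 does not apply here → [s].
/ɡ/ (between /s/ and /a/) is in the target of rule 4 but the environment (immediately after a vowel) is not met → [ɡ].
/a/ (between /ɡ/ and /b/) is in the target of rule 1 but the environment (before a nasal consonant) is not met → [a].
/b/ (word-final) occurs immediately after a vowel → [β] by rule 4.

[nũmeldeɣhusɡaβ]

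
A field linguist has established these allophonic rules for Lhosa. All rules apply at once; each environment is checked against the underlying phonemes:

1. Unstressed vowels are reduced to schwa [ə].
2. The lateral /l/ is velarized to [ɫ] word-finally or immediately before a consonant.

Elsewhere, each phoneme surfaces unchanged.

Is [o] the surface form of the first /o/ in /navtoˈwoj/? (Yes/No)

Rule 1 applies to /o/ (between /t/ and /w/: in an unstressed syllable) → [ə].
The actual realization is [ə], not [o].

No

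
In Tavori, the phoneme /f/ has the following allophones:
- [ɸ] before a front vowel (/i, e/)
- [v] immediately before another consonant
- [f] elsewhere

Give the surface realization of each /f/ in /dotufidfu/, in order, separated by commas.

Occurrence 1 (position 5): before a front vowel (/i, e/) → [ɸ].
Occurrence 2 (position 8): no conditioning environment matches → elsewhere allophone [f].

[ɸ], [f]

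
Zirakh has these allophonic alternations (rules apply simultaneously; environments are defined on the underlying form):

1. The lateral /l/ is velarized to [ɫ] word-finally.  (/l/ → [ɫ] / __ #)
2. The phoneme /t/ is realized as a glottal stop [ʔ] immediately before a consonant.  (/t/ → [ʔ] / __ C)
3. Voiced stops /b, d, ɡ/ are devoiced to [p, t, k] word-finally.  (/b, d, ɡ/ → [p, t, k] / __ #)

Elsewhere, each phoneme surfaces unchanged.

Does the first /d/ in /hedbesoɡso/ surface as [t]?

/d/ (between /e/ and /b/): rule 3 targets it, but not word-finally → unchanged [d].
The actual realization is [d], not [t].

No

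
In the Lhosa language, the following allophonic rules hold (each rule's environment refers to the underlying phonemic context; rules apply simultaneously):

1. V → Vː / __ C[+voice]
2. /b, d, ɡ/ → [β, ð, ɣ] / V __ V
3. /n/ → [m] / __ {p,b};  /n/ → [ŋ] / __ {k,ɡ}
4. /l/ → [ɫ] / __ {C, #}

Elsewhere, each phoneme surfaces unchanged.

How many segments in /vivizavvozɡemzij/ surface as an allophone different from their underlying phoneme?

6

Segments that undergo a rule: /i/ → [iː] (rule 1); /i/ → [iː] (rule 1); /a/ → [aː] (rule 1); /o/ → [oː] (rule 1); /e/ → [eː] (rule 1); /i/ → [iː] (rule 1).
All other segments surface unchanged.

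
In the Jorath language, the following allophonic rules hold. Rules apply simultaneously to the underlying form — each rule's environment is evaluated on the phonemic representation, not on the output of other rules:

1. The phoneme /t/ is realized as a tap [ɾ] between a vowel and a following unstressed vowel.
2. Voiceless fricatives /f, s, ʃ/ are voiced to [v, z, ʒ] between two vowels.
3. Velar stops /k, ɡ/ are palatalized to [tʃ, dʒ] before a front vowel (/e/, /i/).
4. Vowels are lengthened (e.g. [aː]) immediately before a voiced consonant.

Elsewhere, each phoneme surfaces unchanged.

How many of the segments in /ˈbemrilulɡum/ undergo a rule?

Segments that undergo a rule: /e/ → [eː] (rule 4); /i/ → [iː] (rule 4); /u/ → [uː] (rule 4); /u/ → [uː] (rule 4).
All other segments surface unchanged.

4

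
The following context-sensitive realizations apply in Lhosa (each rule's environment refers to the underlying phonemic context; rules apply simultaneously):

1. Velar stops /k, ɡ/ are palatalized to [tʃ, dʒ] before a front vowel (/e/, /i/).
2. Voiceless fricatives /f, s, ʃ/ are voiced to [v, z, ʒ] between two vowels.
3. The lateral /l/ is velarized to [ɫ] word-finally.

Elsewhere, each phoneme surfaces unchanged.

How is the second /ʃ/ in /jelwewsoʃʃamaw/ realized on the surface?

/ʃ/ (between /ʃ/ and /a/) is in the target of rule 2 but the environment (between two vowels) is not met → [ʃ].

[ʃ]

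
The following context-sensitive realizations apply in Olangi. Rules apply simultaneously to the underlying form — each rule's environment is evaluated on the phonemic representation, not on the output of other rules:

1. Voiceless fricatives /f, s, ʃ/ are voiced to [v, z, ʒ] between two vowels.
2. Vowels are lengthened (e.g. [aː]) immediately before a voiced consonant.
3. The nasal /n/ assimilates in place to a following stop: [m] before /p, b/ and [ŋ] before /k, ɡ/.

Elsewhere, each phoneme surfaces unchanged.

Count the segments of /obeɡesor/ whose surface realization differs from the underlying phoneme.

Segments that undergo a rule: /o/ → [oː] (rule 2); /e/ → [eː] (rule 2); /s/ → [z] (rule 1); /o/ → [oː] (rule 2).
All other segments surface unchanged.

4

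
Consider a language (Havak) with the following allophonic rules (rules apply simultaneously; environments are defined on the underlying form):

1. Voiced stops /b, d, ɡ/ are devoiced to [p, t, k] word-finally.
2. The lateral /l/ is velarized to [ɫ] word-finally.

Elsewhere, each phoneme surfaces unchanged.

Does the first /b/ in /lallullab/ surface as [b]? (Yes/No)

No

Rule 1 applies to /b/ (word-final: word-finally) → [p].
The actual realization is [p], not [b].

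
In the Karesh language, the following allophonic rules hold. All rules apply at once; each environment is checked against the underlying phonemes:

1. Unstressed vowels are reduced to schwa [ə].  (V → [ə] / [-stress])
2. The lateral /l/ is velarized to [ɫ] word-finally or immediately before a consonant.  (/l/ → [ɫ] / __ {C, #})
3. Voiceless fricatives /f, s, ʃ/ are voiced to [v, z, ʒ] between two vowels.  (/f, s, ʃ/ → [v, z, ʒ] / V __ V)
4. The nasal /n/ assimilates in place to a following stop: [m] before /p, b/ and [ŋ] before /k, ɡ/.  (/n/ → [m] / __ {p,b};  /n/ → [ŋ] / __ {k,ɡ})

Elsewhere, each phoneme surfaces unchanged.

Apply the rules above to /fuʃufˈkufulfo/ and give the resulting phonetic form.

[fəʒəfˈkuvəɫfə]

/f/ (word-initial) is in the target of rule 3 but the environment (between two vowels) is not met → [f].
/u/ (between /f/ and /ʃ/): in an unstressed syllable, so rule 1 applies → [ə].
/ʃ/ — between /u/ and /u/, between two vowels — surfaces as [ʒ] (rule 3).
Rule 1 applies to /u/ (between /ʃ/ and /f/: in an unstressed syllable) → [ə].
/f/ — between /u/ and /k/; rule 3 does not apply here → [f].
/u/ (between /k/ and /f/): rule 1 targets it, but not in an unstressed syllable → unchanged [u].
/f/ — between /u/ and /u/, between two vowels — surfaces as [v] (rule 3).
/u/ (between /f/ and /l/) occurs in an unstressed syllable → [ə] by rule 1.
/l/ (between /u/ and /f/): word-finally or immediately before a consonant, so rule 2 applies → [ɫ].
/f/ (between /l/ and /o/) fails the environment for rule 3, so it stays [f].
/o/ (word-final): in an unstressed syllable, so rule 1 applies → [ə].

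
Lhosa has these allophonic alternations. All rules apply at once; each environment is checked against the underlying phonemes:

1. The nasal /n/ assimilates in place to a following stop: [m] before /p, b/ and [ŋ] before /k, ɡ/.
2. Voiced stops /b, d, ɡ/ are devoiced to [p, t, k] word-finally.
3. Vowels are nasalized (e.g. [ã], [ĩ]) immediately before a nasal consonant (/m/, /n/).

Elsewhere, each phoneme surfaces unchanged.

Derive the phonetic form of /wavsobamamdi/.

[wavsobãmãmdi]

/w/ (word-initial) is unaffected → [w].
/a/ (between /w/ and /v/): rule 3 targets it, but not before a nasal consonant → unchanged [a].
/v/ — not in any rule's target class → [v].
/s/ (between /v/ and /o/): no rule targets it → [s].
/o/ (between /s/ and /b/): rule 3 targets it, but not before a nasal consonant → unchanged [o].
/b/ (between /o/ and /a/): rule 2 targets it, but not word-finally → unchanged [b].
/a/ meets the environment for rule 3 (before a nasal consonant) → [ã].
/m/ — not in any rule's target class → [m].
/a/ meets the environment for rule 3 (before a nasal consonant) → [ã].
/m/ (between /a/ and /d/) is unaffected → [m].
/d/ (between /m/ and /i/): rule 2 targets it, but not word-finally → unchanged [d].
/i/ (word-final) is in the target of rule 3 but the environment (before a nasal consonant) is not met → [i].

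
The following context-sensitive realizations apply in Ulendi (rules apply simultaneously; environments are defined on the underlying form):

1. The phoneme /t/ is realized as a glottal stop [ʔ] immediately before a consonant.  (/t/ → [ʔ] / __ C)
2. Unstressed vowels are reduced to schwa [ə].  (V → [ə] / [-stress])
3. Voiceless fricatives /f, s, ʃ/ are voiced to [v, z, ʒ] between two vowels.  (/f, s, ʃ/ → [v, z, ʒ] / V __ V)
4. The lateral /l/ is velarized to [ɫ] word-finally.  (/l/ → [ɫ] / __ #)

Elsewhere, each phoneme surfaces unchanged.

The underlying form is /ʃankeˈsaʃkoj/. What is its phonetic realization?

[ʃənkəˈzaʃkəj]

/ʃ/ — word-initial; rule 3 does not apply here → [ʃ].
/a/ — between /ʃ/ and /n/, in an unstressed syllable — surfaces as [ə] (rule 2).
/e/ — between /k/ and /s/, in an unstressed syllable — surfaces as [ə] (rule 2).
/s/ (between /e/ and /a/) occurs between two vowels → [z] by rule 3.
/a/ — between /s/ and /ʃ/; rule 2 does not apply here → [a].
/ʃ/ (between /a/ and /k/) is in the target of rule 3 but the environment (between two vowels) is not met → [ʃ].
Rule 2 applies to /o/ (between /k/ and /j/: in an unstressed syllable) → [ə].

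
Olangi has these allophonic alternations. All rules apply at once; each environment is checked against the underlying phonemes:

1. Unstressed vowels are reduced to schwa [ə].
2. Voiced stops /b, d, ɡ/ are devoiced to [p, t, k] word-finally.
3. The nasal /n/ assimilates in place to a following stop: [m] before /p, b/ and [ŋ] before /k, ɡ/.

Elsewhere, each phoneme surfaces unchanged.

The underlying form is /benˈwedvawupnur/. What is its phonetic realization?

[bənˈwedvəwəpnər]

/b/ — word-initial; rule 2 does not apply here → [b].
/e/ (between /b/ and /n/) occurs in an unstressed syllable → [ə] by rule 1.
/n/ — between /e/ and /w/; rule 3 does not apply here → [n].
/w/ (between /n/ and /e/) is unaffected → [w].
/e/ (between /w/ and /d/) is in the target of rule 1 but the environment (in an unstressed syllable) is not met → [e].
/d/ — between /e/ and /v/; rule 2 does not apply here → [d].
/v/ (between /d/ and /a/) is unaffected → [v].
Rule 1 applies to /a/ (between /v/ and /w/: in an unstressed syllable) → [ə].
/w/ (between /a/ and /u/): no rule targets it → [w].
/u/ (between /w/ and /p/) occurs in an unstressed syllable → [ə] by rule 1.
/p/ — not in any rule's target class → [p].
/n/ (between /p/ and /u/) is in the target of rule 3 but the environment (before a labial or velar stop) is not met → [n].
/u/ (between /n/ and /r/) occurs in an unstressed syllable → [ə] by rule 1.
/r/ (word-final): no rule targets it → [r].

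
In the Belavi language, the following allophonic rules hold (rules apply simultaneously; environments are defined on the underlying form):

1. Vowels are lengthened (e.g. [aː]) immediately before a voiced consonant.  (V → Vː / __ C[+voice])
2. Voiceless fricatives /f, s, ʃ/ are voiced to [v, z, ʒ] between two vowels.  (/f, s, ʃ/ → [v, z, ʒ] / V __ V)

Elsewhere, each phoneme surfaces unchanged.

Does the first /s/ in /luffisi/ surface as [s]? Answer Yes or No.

/s/ — between /i/ and /i/, between two vowels — surfaces as [z] (rule 2).
The actual realization is [z], not [s].

No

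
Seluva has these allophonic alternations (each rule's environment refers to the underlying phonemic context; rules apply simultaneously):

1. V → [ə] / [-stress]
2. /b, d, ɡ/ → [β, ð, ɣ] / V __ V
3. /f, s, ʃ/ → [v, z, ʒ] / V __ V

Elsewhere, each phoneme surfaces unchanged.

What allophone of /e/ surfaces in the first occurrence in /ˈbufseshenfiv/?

/e/ meets the environment for rule 1 (in an unstressed syllable) → [ə].

[ə]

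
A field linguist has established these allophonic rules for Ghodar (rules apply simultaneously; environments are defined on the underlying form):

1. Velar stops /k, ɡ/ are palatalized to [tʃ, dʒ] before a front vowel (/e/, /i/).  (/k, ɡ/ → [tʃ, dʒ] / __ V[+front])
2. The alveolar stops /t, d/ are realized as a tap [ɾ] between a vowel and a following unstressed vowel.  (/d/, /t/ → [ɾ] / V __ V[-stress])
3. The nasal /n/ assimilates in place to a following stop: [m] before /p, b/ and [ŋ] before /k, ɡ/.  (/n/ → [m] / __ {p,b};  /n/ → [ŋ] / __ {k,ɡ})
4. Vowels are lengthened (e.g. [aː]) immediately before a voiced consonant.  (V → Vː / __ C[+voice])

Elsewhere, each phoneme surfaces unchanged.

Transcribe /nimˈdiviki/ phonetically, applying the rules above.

/n/ (word-initial): rule 3 targets it, but not before a labial or velar stop → unchanged [n].
/i/ meets the environment for rule 4 (before a voiced consonant) → [iː].
/m/ (between /i/ and /d/) is unaffected → [m].
/d/ — between /m/ and /i/; rule 2 does not apply here → [d].
/i/ (between /d/ and /v/): before a voiced consonant, so rule 4 applies → [iː].
/v/ (between /i/ and /i/) is unaffected → [v].
/i/ — between /v/ and /k/; rule 4 does not apply here → [i].
/k/ meets the environment for rule 1 (before a front vowel) → [tʃ].
/i/ — word-final; rule 4 does not apply here → [i].

[niːmˈdiːvitʃi]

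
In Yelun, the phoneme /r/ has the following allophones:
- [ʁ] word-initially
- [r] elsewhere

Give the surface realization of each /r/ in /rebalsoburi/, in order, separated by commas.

Occurrence 1 (position 1): word-initially → [ʁ].
Occurrence 2 (position 10): no conditioning environment matches → elsewhere allophone [r].

[ʁ], [r]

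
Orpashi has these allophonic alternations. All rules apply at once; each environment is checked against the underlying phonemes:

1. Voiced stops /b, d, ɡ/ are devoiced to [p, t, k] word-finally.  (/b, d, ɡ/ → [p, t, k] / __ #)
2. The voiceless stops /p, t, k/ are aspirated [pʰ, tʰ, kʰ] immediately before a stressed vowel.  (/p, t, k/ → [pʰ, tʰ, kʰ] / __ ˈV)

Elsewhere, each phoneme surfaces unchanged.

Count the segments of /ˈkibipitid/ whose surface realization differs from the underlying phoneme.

Segments that undergo a rule: /k/ → [kʰ] (rule 2); /d/ → [t] (rule 1).
All other segments surface unchanged.

2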